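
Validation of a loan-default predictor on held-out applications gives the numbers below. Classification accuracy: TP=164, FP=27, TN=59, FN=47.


Accuracy = (TP+TN)/(TP+TN+FP+FN)
= (164+59)/(297)
= 223/297 = 75.08%

75.08%


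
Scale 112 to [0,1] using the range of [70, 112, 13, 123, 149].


min=13, max=149
(112-13)/(149-13) = 99/136 = 0.7279

0.7279


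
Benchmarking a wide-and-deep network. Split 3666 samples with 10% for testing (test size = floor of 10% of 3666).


Test = ⌊3666·10/100⌋ = 366
Train = 3666 - 366 = 3300

Train: 3300, Test: 366


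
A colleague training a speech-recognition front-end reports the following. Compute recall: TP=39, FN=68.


Recall = TP/(TP+FN)
= 39/(39+68)
= 39/107 = 36.45%

36.45%


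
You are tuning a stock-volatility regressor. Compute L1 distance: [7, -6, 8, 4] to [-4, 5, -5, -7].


d = |7+ 4| + |-6-5| + |8+ 5| + |4+ 7|
  = 11 + 11 + 13 + 11
  = 46

46


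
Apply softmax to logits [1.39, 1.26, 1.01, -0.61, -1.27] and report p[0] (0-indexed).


Exponentials: e^1.39=4.0149, e^1.26=3.5254, e^1.01=2.7456, e^-0.61=0.5434, e^-1.27=0.2808
Sum = 11.1101
Softmax = [0.3614, 0.3173, 0.2471, 0.0489, 0.0253]
p[0] = 4.0149/11.1101 = 0.3614

0.3614


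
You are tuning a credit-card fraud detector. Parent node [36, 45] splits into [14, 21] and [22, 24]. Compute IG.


Parent = [36, 45], H_parent = 0.9911
H_left = 0.971 (n=35), H_right = 0.9986 (n=46)
H_children = (35/81)·0.971 + (46/81)·0.9986 = 0.9867
IG = 0.9911 - 0.9867 = 0.0044

0.0044


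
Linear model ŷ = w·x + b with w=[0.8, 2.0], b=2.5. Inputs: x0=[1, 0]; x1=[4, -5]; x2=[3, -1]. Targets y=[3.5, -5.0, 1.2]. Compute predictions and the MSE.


ŷ0 = (0.8)·(1) + (2.0)·(0) + 2.5 = 3.3
ŷ1 = (0.8)·(4) + (2.0)·(-5) + 2.5 = -4.3
ŷ2 = (0.8)·(3) + (2.0)·(-1) + 2.5 = 2.9
errors² = [0.04, 0.49, 2.89]
MSE = 3.4200/3 = 1.14

1.14


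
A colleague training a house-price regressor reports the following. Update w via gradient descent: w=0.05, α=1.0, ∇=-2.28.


w_new = w - α·∇
= 0.05 - 1.0·-2.28
= 0.05 + 2.28
= 2.33

2.33


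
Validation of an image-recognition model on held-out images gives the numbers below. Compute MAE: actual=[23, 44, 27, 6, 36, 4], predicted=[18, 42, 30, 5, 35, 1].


Absolute errors: |23-18|=5, |44-42|=2, |27-30|=3, |6-5|=1, |36-35|=1, |4-1|=3
Sum = 15
MAE = 15/6 = 5/2

5/2


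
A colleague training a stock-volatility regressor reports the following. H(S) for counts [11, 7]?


Probabilities: [11/18, 7/18] ≈ [0.6111, 0.3889]
H = -((11/18)·log₂(11/18) + (7/18)·log₂(7/18))
  = 0.9641 bits

0.9641 bits


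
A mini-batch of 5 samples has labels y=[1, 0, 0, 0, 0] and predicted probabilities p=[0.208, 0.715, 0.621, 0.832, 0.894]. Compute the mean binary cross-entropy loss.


L[0] = -ln(0.208) = 1.5702
L[1] = -ln(1-0.715) = -ln(0.285) = 1.2553
L[2] = -ln(1-0.621) = -ln(0.379) = 0.9702
L[3] = -ln(1-0.832) = -ln(0.168) = 1.7838
L[4] = -ln(1-0.894) = -ln(0.106) = 2.2443
mean = (1.5702 + 1.2553 + 0.9702 + 1.7838 + 2.2443)/5 = 1.5648

1.5648


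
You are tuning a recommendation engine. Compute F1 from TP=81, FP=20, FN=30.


Precision = 81/101 = 0.802
Recall = 81/111 = 0.7297
F1 = 2·P·R/(P+R) = 2·TP/(2·TP+FP+FN) = 162/(162+20+30) = 162/212 = 0.7642

0.7642


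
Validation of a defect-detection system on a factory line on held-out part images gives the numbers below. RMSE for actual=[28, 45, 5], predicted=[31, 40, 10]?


MSE = 59/3 = 19.6667
RMSE = √(59/3) = 4.4347

4.4347


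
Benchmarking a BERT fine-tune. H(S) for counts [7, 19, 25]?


Probabilities: [7/51, 19/51, 25/51] ≈ [0.1373, 0.3725, 0.4902]
H = -((7/51)·log₂(7/51) + (19/51)·log₂(19/51) + (25/51)·log₂(25/51))
  = 1.4281 bits

1.4281 bits


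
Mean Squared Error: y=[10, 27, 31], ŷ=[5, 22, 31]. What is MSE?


Squared errors: (10-5)²=25, (27-22)²=25, (31-31)²=0
Sum = 50
MSE = 50/3 = 50/3

50/3


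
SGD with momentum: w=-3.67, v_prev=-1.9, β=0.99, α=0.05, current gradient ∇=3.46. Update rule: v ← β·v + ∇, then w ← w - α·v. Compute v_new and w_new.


v_new = 0.99·-1.9 + 3.46 = -1.881 + 3.46 = 1.579
w_new = -3.67 - 0.05·1.579 = -3.67 - 0.07895 = -3.74895

v_new=1.579, w_new=-3.74895


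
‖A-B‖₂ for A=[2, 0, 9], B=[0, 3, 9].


d = √((2-0)² + (0-3)² + (9-9)²)
  = √(4 + 9 + 0)
  = √13 = 3.6056

3.6056


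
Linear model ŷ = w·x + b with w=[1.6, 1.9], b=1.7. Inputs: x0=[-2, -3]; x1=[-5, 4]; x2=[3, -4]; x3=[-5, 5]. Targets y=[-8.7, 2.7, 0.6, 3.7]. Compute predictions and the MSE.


ŷ0 = (1.6)·(-2) + (1.9)·(-3) + 1.7 = -7.2
ŷ1 = (1.6)·(-5) + (1.9)·(4) + 1.7 = 1.3
ŷ2 = (1.6)·(3) + (1.9)·(-4) + 1.7 = -1.1
ŷ3 = (1.6)·(-5) + (1.9)·(5) + 1.7 = 3.2
errors² = [2.25, 1.96, 2.89, 0.25]
MSE = 7.3500/4 = 1.8375

1.8375


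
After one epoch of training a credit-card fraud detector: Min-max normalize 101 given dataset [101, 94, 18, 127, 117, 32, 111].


min=18, max=127
(101-18)/(127-18) = 83/109 = 0.7615

0.7615


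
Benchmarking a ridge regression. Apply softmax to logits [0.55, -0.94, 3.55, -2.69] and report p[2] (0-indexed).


Exponentials: e^0.55=1.7333, e^-0.94=0.3906, e^3.55=34.8133, e^-2.69=0.0679
Sum = 37.0051
Softmax = [0.0468, 0.0106, 0.9408, 0.0018]
p[2] = 34.8133/37.0051 = 0.9408

0.9408


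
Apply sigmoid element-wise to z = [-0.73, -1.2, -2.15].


σ(-0.73) = 1/(1+e^0.73) = 0.3252
σ(-1.2) = 1/(1+e^1.2) = 0.2315
σ(-2.15) = 1/(1+e^2.15) = 0.1043
result = [0.3252, 0.2315, 0.1043]

[0.3252, 0.2315, 0.1043]


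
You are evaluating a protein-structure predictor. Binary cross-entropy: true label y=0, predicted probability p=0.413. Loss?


BCE = -[y·ln(p) + (1-y)·ln(1-p)]
= -0 - 1·ln(1-0.413)
= -ln(0.587) = 0.5327

0.5327


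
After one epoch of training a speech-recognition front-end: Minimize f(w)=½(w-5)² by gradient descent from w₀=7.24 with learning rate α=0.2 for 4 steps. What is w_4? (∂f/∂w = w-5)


step 1: grad = 7.24-5 = 2.24; w = 7.24 - 0.2·(2.24) = 6.792
step 2: grad = 6.792-5 = 1.792; w = 6.792 - 0.2·(1.792) = 6.4336
step 3: grad = 6.4336-5 = 1.4336; w = 6.4336 - 0.2·(1.4336) = 6.14688
step 4: grad = 6.14688-5 = 1.14688; w = 6.14688 - 0.2·(1.14688) = 5.917504

5.917504


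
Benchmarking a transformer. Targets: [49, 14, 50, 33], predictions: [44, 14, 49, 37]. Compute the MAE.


Absolute errors: |49-44|=5, |14-14|=0, |50-49|=1, |33-37|=4
Sum = 10
MAE = 10/4 = 5/2

5/2


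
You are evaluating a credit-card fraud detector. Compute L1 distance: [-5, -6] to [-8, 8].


d = |-5+ 8| + |-6-8|
  = 3 + 14
  = 17

17


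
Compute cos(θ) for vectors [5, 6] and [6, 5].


A·B = 5·6 + 6·5 = 60
‖A‖ = √61 = 7.8102, ‖B‖ = √61 = 7.8102
cos = 60/(√61·√61) = 60/√3721 = 0.9836

0.9836


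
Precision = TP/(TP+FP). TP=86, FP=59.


Precision = TP/(TP+FP)
= 86/(86+59)
= 86/145 = 59.31%

59.31%


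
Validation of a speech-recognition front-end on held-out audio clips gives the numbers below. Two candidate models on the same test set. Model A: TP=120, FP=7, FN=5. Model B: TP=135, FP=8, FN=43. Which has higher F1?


Model A: P=120/127=0.9449, R=120/125=0.96, F1=2PR/(P+R)=2TP/(2TP+FP+FN)=240/252=0.9524
Model B: P=135/143=0.9441, R=135/178=0.7584, F1=2PR/(P+R)=2TP/(2TP+FP+FN)=270/321=0.8411
0.9524 > 0.8411 → Model A

Model A


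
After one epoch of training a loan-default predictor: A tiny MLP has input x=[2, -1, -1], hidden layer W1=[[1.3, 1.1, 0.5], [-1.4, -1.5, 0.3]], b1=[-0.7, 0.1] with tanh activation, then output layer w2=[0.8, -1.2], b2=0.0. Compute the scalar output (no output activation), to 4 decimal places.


z1[0] = (1.3)·(2) + (1.1)·(-1) + (0.5)·(-1) - 0.7 = 0.3
z1[1] = (-1.4)·(2) + (-1.5)·(-1) + (0.3)·(-1) + 0.1 = -1.5
h = tanh(z1) = [0.2913, -0.9051]
output = (0.8)·(0.2913) + (-1.2)·(-0.9051) + 0.0 = 1.3192

1.3192


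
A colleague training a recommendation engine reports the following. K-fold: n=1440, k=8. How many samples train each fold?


Fold size = 1440/8 = 180
Training per fold = 1440 - 180 = 1260

1260


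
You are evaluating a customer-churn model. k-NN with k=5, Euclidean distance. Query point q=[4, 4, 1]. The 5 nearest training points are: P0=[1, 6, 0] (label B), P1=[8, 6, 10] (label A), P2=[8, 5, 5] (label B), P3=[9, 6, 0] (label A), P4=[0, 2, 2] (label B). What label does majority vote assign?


d(q,P0) = 3.7417  (label B)
d(q,P1) = 10.0499  (label A)
d(q,P2) = 5.7446  (label B)
d(q,P3) = 5.4772  (label A)
d(q,P4) = 4.5826  (label B)
Votes: A=2, B=3
Majority → B

B


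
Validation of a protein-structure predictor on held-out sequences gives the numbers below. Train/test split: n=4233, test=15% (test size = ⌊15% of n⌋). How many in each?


Test = ⌊4233·15/100⌋ = 634
Train = 4233 - 634 = 3599

Train: 3599, Test: 634


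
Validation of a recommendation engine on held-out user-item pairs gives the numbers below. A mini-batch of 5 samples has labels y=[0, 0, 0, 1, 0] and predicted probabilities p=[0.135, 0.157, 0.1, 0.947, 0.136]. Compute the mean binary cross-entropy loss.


L[0] = -ln(1-0.135) = -ln(0.865) = 0.145
L[1] = -ln(1-0.157) = -ln(0.843) = 0.1708
L[2] = -ln(1-0.1) = -ln(0.9) = 0.1054
L[3] = -ln(0.947) = 0.0545
L[4] = -ln(1-0.136) = -ln(0.864) = 0.1462
mean = (0.145 + 0.1708 + 0.1054 + 0.0545 + 0.1462)/5 = 0.1244

0.1244


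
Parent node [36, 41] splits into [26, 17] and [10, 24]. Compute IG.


Parent = [36, 41], H_parent = 0.997
H_left = 0.9682 (n=43), H_right = 0.874 (n=34)
H_children = (43/77)·0.9682 + (34/77)·0.874 = 0.9266
IG = 0.997 - 0.9266 = 0.0704

0.0704


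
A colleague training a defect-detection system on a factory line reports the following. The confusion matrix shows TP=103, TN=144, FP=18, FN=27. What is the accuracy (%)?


Accuracy = (TP+TN)/(TP+TN+FP+FN)
= (103+144)/(292)
= 247/292 = 84.59%

84.59%


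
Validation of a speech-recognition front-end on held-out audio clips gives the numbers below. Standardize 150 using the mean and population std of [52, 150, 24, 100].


μ = 81.5, σ = 47.987
z = (150 - 81.5)/47.987 = 1.4275

1.4275


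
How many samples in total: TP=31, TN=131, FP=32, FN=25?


Total = TP + TN + FP + FN
= 31 + 131 + 32 + 25
= 219
(Predicted positive: 63, predicted negative: 156)

219


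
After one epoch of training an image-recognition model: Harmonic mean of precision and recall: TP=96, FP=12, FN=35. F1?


Precision = 96/108 = 0.8889
Recall = 96/131 = 0.7328
F1 = 2·P·R/(P+R) = 2·TP/(2·TP+FP+FN) = 192/(192+12+35) = 192/239 = 0.8033

0.8033


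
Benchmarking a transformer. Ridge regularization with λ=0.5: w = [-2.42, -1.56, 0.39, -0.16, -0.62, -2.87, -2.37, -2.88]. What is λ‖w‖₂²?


‖w‖₂² = (-2.42)² + (-1.56)² + (0.39)² + (-0.16)² + (-0.62)² + (-2.87)² + (-2.37)² + (-2.88)²
     = 5.8564 + 2.4336 + 0.1521 + 0.0256 + 0.3844 + 8.2369 + 5.6169 + 8.2944
     = 31.0003
λ·‖w‖₂² = 0.5·31.0003 = 15.50015

15.50015


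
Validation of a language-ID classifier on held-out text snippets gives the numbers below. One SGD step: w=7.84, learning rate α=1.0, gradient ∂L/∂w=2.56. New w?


w_new = w - α·∇
= 7.84 - 1.0·2.56
= 7.84 - 2.56
= 5.28

5.28


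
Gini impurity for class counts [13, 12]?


Probabilities: [13/25, 12/25] ≈ [0.52, 0.48]
Σpᵢ² = (169 + 144)/25² = 313/625
Gini = 1 - Σpᵢ² = 1 - 313/625 = 0.4992

0.4992


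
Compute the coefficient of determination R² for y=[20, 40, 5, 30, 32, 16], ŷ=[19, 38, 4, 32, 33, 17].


ȳ = 23.8333
SS_res = Σ(y-ŷ)² = 12
SS_tot = Σ(y-ȳ)² = 796.83
R² = 1 - SS_res/SS_tot = 1 - 0.0151 = 0.9849

0.9849


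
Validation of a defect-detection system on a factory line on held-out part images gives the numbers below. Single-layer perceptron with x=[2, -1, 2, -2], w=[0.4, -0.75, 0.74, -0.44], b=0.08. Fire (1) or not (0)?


z = (2)·(0.4) + (-1)·(-0.75) + (2)·(0.74) + (-2)·(-0.44) + 0.08
  = 3.99
step(z) = 1 (z≥0)

1


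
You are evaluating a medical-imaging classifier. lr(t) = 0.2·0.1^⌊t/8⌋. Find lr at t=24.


n_drops = ⌊24/8⌋ = 3
lr = 0.2·0.1^3 = 0.2·0.001 = 0.0002

0.0002


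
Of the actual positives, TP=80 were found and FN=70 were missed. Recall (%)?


Recall = TP/(TP+FN)
= 80/(80+70)
= 80/150 = 53.33%

53.33%


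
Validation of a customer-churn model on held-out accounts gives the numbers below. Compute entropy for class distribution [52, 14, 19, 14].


Probabilities: [52/99, 14/99, 19/99, 14/99] ≈ [0.5253, 0.1414, 0.1919, 0.1414]
H = -((52/99)·log₂(52/99) + (14/99)·log₂(14/99) + (19/99)·log₂(19/99) + (14/99)·log₂(14/99))
  = 1.7431 bits

1.7431 bits


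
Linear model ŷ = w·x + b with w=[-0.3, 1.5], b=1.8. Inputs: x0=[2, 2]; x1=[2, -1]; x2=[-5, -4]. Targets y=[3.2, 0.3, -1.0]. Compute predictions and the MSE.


ŷ0 = (-0.3)·(2) + (1.5)·(2) + 1.8 = 4.2
ŷ1 = (-0.3)·(2) + (1.5)·(-1) + 1.8 = -0.3
ŷ2 = (-0.3)·(-5) + (1.5)·(-4) + 1.8 = -2.7
errors² = [1.0, 0.36, 2.89]
MSE = 4.2500/3 = 1.4167

1.4167


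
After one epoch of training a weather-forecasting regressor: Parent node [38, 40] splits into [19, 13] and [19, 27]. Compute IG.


Parent = [38, 40], H_parent = 0.9995
H_left = 0.9745 (n=32), H_right = 0.9781 (n=46)
H_children = (32/78)·0.9745 + (46/78)·0.9781 = 0.9766
IG = 0.9995 - 0.9766 = 0.0229

0.0229


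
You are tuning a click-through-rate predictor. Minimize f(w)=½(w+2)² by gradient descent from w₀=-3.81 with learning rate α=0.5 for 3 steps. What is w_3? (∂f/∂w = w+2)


step 1: grad = -3.81+2 = -1.81; w = -3.81 - 0.5·(-1.81) = -2.905
step 2: grad = -2.905+2 = -0.905; w = -2.905 - 0.5·(-0.905) = -2.4525
step 3: grad = -2.4525+2 = -0.4525; w = -2.4525 - 0.5·(-0.4525) = -2.22625

-2.22625


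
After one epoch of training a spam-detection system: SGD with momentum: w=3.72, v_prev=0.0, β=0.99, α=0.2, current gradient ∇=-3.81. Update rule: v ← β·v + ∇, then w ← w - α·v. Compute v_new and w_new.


v_new = 0.99·0.0 - 3.81 = 0 - 3.81 = -3.81
w_new = 3.72 - 0.2·-3.81 = 3.72 + 0.762 = 4.482

v_new=-3.81, w_new=4.482


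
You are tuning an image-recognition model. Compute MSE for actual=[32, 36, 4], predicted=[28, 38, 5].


Squared errors: (32-28)²=16, (36-38)²=4, (4-5)²=1
Sum = 21
MSE = 21/3 = 7

7


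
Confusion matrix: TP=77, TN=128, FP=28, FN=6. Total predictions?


Total = TP + TN + FP + FN
= 77 + 128 + 28 + 6
= 239
(Predicted positive: 105, predicted negative: 134)

239


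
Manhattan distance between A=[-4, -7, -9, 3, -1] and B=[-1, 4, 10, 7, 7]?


d = |-4+ 1| + |-7-4| + |-9-10| + |3-7| + |-1-7|
  = 3 + 11 + 19 + 4 + 8
  = 45

45


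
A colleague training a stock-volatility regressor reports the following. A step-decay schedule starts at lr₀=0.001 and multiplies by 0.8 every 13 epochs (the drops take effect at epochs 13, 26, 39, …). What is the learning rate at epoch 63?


n_drops = ⌊63/13⌋ = 4
lr = 0.001·0.8^4 = 0.001·0.4096 = 0.0004096

0.0004096


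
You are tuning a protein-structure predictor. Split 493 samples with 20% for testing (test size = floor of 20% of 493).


Test = ⌊493·20/100⌋ = 98
Train = 493 - 98 = 395

Train: 395, Test: 98


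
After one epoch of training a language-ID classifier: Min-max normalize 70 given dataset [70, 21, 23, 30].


min=21, max=70
(70-21)/(70-21) = 49/49 = 1.0

1.0


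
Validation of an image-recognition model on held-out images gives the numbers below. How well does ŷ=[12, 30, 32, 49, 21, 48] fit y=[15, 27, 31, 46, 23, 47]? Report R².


ȳ = 31.5
SS_res = Σ(y-ŷ)² = 33
SS_tot = Σ(y-ȳ)² = 815.5
R² = 1 - SS_res/SS_tot = 1 - 0.0405 = 0.9595

0.9595


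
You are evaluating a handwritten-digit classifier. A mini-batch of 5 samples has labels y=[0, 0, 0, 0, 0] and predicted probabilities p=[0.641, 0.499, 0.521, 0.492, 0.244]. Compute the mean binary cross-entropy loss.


L[0] = -ln(1-0.641) = -ln(0.359) = 1.0244
L[1] = -ln(1-0.499) = -ln(0.501) = 0.6911
L[2] = -ln(1-0.521) = -ln(0.479) = 0.7361
L[3] = -ln(1-0.492) = -ln(0.508) = 0.6773
L[4] = -ln(1-0.244) = -ln(0.756) = 0.2797
mean = (1.0244 + 0.6911 + 0.7361 + 0.6773 + 0.2797)/5 = 0.6817

0.6817


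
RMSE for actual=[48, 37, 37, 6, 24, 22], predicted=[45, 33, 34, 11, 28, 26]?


MSE = 91/6 = 15.1667
RMSE = √(91/6) = 3.8944

3.8944


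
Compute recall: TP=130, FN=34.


Recall = TP/(TP+FN)
= 130/(130+34)
= 130/164 = 79.27%

79.27%


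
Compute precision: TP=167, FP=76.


Precision = TP/(TP+FP)
= 167/(167+76)
= 167/243 = 68.72%

68.72%


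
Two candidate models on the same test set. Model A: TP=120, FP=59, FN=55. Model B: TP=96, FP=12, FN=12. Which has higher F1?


Model A: P=120/179=0.6704, R=120/175=0.6857, F1=2PR/(P+R)=2TP/(2TP+FP+FN)=240/354=0.678
Model B: P=96/108=0.8889, R=96/108=0.8889, F1=2PR/(P+R)=2TP/(2TP+FP+FN)=192/216=0.8889
0.678 < 0.8889 → Model B

Model B


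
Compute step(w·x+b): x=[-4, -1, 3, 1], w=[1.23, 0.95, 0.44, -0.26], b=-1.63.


z = (-4)·(1.23) + (-1)·(0.95) + (3)·(0.44) + (1)·(-0.26) - 1.63
  = -6.44
step(z) = 0 (z<0)

0


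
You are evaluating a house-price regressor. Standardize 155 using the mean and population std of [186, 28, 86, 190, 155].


μ = 129, σ = 62.763
z = (155 - 129)/62.763 = 0.4143

0.4143


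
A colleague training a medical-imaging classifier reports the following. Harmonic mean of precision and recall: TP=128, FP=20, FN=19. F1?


Precision = 128/148 = 0.8649
Recall = 128/147 = 0.8707
F1 = 2·P·R/(P+R) = 2·TP/(2·TP+FP+FN) = 256/(256+20+19) = 256/295 = 0.8678

0.8678


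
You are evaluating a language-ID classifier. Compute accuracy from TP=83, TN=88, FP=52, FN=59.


Accuracy = (TP+TN)/(TP+TN+FP+FN)
= (83+88)/(282)
= 171/282 = 60.64%

60.64%


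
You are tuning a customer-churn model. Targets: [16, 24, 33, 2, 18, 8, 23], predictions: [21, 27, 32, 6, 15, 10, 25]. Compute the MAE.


Absolute errors: |16-21|=5, |24-27|=3, |33-32|=1, |2-6|=4, |18-15|=3, |8-10|=2, |23-25|=2
Sum = 20
MAE = 20/7 = 20/7

20/7


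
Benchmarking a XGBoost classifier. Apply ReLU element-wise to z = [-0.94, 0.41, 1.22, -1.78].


ReLU(-0.94) = max(0, -0.94) = 0.0
ReLU(0.41) = max(0, 0.41) = 0.41
ReLU(1.22) = max(0, 1.22) = 1.22
ReLU(-1.78) = max(0, -1.78) = 0.0
result = [0.0, 0.41, 1.22, 0.0]

[0.0, 0.41, 1.22, 0.0]


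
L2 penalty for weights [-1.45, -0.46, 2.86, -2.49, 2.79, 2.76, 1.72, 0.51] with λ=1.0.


‖w‖₂² = (-1.45)² + (-0.46)² + (2.86)² + (-2.49)² + (2.79)² + (2.76)² + (1.72)² + (0.51)²
     = 2.1025 + 0.2116 + 8.1796 + 6.2001 + 7.7841 + 7.6176 + 2.9584 + 0.2601
     = 35.314
λ·‖w‖₂² = 1.0·35.314 = 35.314

35.314


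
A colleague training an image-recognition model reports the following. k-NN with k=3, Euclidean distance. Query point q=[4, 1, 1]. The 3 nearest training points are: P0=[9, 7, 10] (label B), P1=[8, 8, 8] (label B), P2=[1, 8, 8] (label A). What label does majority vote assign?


d(q,P0) = 11.9164  (label B)
d(q,P1) = 10.6771  (label B)
d(q,P2) = 10.3441  (label A)
Votes: A=1, B=2
Majority → B

B


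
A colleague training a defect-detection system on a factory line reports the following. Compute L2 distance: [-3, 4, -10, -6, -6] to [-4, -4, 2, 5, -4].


d = √((-3+ 4)² + (4+ 4)² + (-10-2)² + (-6-5)² + (-6+ 4)²)
  = √(1 + 64 + 144 + 121 + 4)
  = √334 = 18.2757

18.2757


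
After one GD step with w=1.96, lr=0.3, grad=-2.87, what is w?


w_new = w - α·∇
= 1.96 - 0.3·-2.87
= 1.96 + 0.861
= 2.821

2.821


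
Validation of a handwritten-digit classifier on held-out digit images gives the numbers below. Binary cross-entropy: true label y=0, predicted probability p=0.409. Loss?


BCE = -[y·ln(p) + (1-y)·ln(1-p)]
= -0 - 1·ln(1-0.409)
= -ln(0.591) = 0.5259

0.5259


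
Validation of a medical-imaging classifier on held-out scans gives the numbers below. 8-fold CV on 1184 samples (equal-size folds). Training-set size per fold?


Fold size = 1184/8 = 148
Training per fold = 1184 - 148 = 1036

1036


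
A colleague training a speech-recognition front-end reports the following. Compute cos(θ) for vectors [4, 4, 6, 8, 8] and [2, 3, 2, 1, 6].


A·B = 4·2 + 4·3 + 6·2 + 8·1 + 8·6 = 88
‖A‖ = √196 = 14, ‖B‖ = √54 = 7.3485
cos = 88/(√196·√54) = 88/√10584 = 0.8554

0.8554


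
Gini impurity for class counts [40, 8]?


Probabilities: [40/48, 8/48] ≈ [0.8333, 0.1667]
Σpᵢ² = (1600 + 64)/48² = 1664/2304
Gini = 1 - Σpᵢ² = 1 - 1664/2304 = 0.2778

0.2778


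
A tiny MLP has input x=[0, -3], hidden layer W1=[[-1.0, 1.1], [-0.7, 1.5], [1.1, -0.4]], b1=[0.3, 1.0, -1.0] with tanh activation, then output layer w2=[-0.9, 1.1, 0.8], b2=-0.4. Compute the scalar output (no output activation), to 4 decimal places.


z1[0] = (-1.0)·(0) + (1.1)·(-3) + 0.3 = -3.0
z1[1] = (-0.7)·(0) + (1.5)·(-3) + 1.0 = -3.5
z1[2] = (1.1)·(0) + (-0.4)·(-3) - 1.0 = 0.2
h = tanh(z1) = [-0.9951, -0.9982, 0.1974]
output = (-0.9)·(-0.9951) + (1.1)·(-0.9982) + (0.8)·(0.1974) - 0.4 = -0.4445

-0.4445


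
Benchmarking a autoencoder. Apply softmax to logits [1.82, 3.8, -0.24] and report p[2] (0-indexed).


Exponentials: e^1.82=6.1719, e^3.8=44.7012, e^-0.24=0.7866
Sum = 51.6597
Softmax = [0.1195, 0.8653, 0.0152]
p[2] = 0.7866/51.6597 = 0.0152

0.0152


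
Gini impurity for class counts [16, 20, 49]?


Probabilities: [16/85, 20/85, 49/85] ≈ [0.1882, 0.2353, 0.5765]
Σpᵢ² = (256 + 400 + 2401)/85² = 3057/7225
Gini = 1 - Σpᵢ² = 1 - 3057/7225 = 0.5769

0.5769


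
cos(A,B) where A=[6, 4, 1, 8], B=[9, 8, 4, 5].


A·B = 6·9 + 4·8 + 1·4 + 8·5 = 130
‖A‖ = √117 = 10.8167, ‖B‖ = √186 = 13.6382
cos = 130/(√117·√186) = 130/√21762 = 0.8812

0.8812


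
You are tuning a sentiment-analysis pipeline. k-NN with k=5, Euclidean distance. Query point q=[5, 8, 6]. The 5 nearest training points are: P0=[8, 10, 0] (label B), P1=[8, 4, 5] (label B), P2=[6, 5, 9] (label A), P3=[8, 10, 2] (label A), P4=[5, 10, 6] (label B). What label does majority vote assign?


d(q,P0) = 7.0  (label B)
d(q,P1) = 5.099  (label B)
d(q,P2) = 4.3589  (label A)
d(q,P3) = 5.3852  (label A)
d(q,P4) = 2.0  (label B)
Votes: A=2, B=3
Majority → B

B


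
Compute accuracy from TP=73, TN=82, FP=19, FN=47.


Accuracy = (TP+TN)/(TP+TN+FP+FN)
= (73+82)/(221)
= 155/221 = 70.14%

70.14%


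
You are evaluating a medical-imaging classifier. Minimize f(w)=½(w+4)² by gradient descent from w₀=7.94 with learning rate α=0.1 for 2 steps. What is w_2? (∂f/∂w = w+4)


step 1: grad = 7.94+4 = 11.94; w = 7.94 - 0.1·(11.94) = 6.746
step 2: grad = 6.746+4 = 10.746; w = 6.746 - 0.1·(10.746) = 5.6714

5.6714


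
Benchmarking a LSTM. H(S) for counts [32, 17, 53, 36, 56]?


Probabilities: [32/194, 17/194, 53/194, 36/194, 56/194] ≈ [0.1649, 0.0876, 0.2732, 0.1856, 0.2887]
H = -((32/194)·log₂(32/194) + (17/194)·log₂(17/194) + (53/194)·log₂(53/194) + (36/194)·log₂(36/194) + (56/194)·log₂(56/194))
  = 2.2164 bits

2.2164 bits


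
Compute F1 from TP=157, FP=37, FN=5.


Precision = 157/194 = 0.8093
Recall = 157/162 = 0.9691
F1 = 2·P·R/(P+R) = 2·TP/(2·TP+FP+FN) = 314/(314+37+5) = 314/356 = 0.882

0.882


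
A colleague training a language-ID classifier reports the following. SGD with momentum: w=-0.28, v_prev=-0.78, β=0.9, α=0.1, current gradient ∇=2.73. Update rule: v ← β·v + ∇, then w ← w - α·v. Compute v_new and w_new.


v_new = 0.9·-0.78 + 2.73 = -0.702 + 2.73 = 2.028
w_new = -0.28 - 0.1·2.028 = -0.28 - 0.2028 = -0.4828

v_new=2.028, w_new=-0.4828


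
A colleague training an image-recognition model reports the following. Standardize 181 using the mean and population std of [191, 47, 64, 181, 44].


μ = 105.4, σ = 66.2378
z = (181 - 105.4)/66.2378 = 1.1413

1.1413


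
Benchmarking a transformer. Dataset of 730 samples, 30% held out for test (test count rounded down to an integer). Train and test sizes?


Test = ⌊730·30/100⌋ = 219
Train = 730 - 219 = 511

Train: 511, Test: 219


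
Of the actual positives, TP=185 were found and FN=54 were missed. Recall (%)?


Recall = TP/(TP+FN)
= 185/(185+54)
= 185/239 = 77.41%

77.41%


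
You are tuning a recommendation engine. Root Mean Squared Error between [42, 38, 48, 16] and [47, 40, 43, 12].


MSE = 70/4 = 17.5
RMSE = √(70/4) = 4.1833

4.1833


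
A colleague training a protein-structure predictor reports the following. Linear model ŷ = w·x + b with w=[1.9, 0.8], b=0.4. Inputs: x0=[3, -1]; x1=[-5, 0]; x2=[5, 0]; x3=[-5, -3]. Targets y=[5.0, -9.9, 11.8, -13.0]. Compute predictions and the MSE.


ŷ0 = (1.9)·(3) + (0.8)·(-1) + 0.4 = 5.3
ŷ1 = (1.9)·(-5) + (0.8)·(0) + 0.4 = -9.1
ŷ2 = (1.9)·(5) + (0.8)·(0) + 0.4 = 9.9
ŷ3 = (1.9)·(-5) + (0.8)·(-3) + 0.4 = -11.5
errors² = [0.09, 0.64, 3.61, 2.25]
MSE = 6.5900/4 = 1.6475

1.6475


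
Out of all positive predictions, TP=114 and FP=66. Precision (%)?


Precision = TP/(TP+FP)
= 114/(114+66)
= 114/180 = 63.33%

63.33%


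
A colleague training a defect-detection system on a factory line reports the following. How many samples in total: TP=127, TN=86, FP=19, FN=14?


Total = TP + TN + FP + FN
= 127 + 86 + 19 + 14
= 246
(Predicted positive: 146, predicted negative: 100)

246


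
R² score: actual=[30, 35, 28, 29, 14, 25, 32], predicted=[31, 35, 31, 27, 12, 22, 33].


ȳ = 27.5714
SS_res = Σ(y-ŷ)² = 28
SS_tot = Σ(y-ȳ)² = 273.71
R² = 1 - SS_res/SS_tot = 1 - 0.1023 = 0.8977

0.8977


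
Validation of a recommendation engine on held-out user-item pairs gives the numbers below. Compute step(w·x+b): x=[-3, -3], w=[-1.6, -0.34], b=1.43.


z = (-3)·(-1.6) + (-3)·(-0.34) + 1.43
  = 7.25
step(z) = 1 (z≥0)

1


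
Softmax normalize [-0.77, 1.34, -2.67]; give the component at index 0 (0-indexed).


Exponentials: e^-0.77=0.463, e^1.34=3.819, e^-2.67=0.0693
Sum = 4.3513
Softmax = [0.1064, 0.8777, 0.0159]
p[0] = 0.463/4.3513 = 0.1064

0.1064


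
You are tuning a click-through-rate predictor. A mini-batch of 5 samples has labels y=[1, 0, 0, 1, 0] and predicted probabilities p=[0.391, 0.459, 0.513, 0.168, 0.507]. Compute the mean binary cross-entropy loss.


L[0] = -ln(0.391) = 0.939
L[1] = -ln(1-0.459) = -ln(0.541) = 0.6143
L[2] = -ln(1-0.513) = -ln(0.487) = 0.7195
L[3] = -ln(0.168) = 1.7838
L[4] = -ln(1-0.507) = -ln(0.493) = 0.7072
mean = (0.939 + 0.6143 + 0.7195 + 1.7838 + 0.7072)/5 = 0.9528

0.9528


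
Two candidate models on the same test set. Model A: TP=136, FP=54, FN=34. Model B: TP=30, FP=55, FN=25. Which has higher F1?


Model A: P=136/190=0.7158, R=136/170=0.8, F1=2PR/(P+R)=2TP/(2TP+FP+FN)=272/360=0.7556
Model B: P=30/85=0.3529, R=30/55=0.5455, F1=2PR/(P+R)=2TP/(2TP+FP+FN)=60/140=0.4286
0.7556 > 0.4286 → Model A

Model A


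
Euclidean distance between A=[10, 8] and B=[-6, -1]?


d = √((10+ 6)² + (8+ 1)²)
  = √(256 + 81)
  = √337 = 18.3576

18.3576


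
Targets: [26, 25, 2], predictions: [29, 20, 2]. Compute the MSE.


Squared errors: (26-29)²=9, (25-20)²=25, (2-2)²=0
Sum = 34
MSE = 34/3 = 34/3

34/3


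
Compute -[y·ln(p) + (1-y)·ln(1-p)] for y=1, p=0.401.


BCE = -[y·ln(p) + (1-y)·ln(1-p)]
= -1·ln(0.401) - 0
= -ln(0.401) = 0.9138

0.9138


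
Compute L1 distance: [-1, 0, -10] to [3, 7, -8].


d = |-1-3| + |0-7| + |-10+ 8|
  = 4 + 7 + 2
  = 13

13


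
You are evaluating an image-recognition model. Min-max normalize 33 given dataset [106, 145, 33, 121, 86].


min=33, max=145
(33-33)/(145-33) = 0/112 = 0.0

0.0


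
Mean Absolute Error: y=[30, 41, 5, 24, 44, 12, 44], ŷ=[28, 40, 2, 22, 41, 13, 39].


Absolute errors: |30-28|=2, |41-40|=1, |5-2|=3, |24-22|=2, |44-41|=3, |12-13|=1, |44-39|=5
Sum = 17
MAE = 17/7 = 17/7

17/7


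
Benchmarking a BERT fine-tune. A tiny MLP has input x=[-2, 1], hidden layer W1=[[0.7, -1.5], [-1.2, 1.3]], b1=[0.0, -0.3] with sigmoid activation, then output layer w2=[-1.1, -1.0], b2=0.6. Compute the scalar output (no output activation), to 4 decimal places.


z1[0] = (0.7)·(-2) + (-1.5)·(1) + 0.0 = -2.9
z1[1] = (-1.2)·(-2) + (1.3)·(1) - 0.3 = 3.4
h = sigmoid(z1) = [0.0522, 0.9677]
output = (-1.1)·(0.0522) + (-1.0)·(0.9677) + 0.6 = -0.4251

-0.4251


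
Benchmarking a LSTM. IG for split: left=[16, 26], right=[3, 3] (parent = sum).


Parent = [19, 29], H_parent = 0.9685
H_left = 0.9587 (n=42), H_right = 1 (n=6)
H_children = (42/48)·0.9587 + (6/48)·1 = 0.9639
IG = 0.9685 - 0.9639 = 0.0046

0.0046


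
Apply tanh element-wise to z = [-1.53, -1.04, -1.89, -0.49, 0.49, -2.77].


tanh(-1.53) = -0.9104
tanh(-1.04) = -0.7779
tanh(-1.89) = -0.9554
tanh(-0.49) = -0.4542
tanh(0.49) = 0.4542
tanh(-2.77) = -0.9922
result = [-0.9104, -0.7779, -0.9554, -0.4542, 0.4542, -0.9922]

[-0.9104, -0.7779, -0.9554, -0.4542, 0.4542, -0.9922]


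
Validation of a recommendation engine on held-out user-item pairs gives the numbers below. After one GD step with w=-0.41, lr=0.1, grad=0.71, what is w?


w_new = w - α·∇
= -0.41 - 0.1·0.71
= -0.41 - 0.071
= -0.481

-0.481


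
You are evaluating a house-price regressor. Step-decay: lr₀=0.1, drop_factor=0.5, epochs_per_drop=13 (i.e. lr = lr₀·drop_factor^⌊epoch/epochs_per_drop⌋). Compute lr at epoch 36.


n_drops = ⌊36/13⌋ = 2
lr = 0.1·0.5^2 = 0.1·0.25 = 0.025

0.025


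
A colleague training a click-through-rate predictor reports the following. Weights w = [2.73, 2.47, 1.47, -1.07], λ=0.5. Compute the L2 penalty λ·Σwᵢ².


‖w‖₂² = (2.73)² + (2.47)² + (1.47)² + (-1.07)²
     = 7.4529 + 6.1009 + 2.1609 + 1.1449
     = 16.8596
λ·‖w‖₂² = 0.5·16.8596 = 8.4298

8.4298


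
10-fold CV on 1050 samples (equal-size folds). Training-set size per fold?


Fold size = 1050/10 = 105
Training per fold = 1050 - 105 = 945

945


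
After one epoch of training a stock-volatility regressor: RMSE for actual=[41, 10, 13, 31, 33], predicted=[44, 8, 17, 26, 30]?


MSE = 63/5 = 12.6
RMSE = √(63/5) = 3.5496

3.5496


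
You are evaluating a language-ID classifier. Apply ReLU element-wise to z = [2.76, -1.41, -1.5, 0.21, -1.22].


ReLU(2.76) = max(0, 2.76) = 2.76
ReLU(-1.41) = max(0, -1.41) = 0.0
ReLU(-1.5) = max(0, -1.5) = 0.0
ReLU(0.21) = max(0, 0.21) = 0.21
ReLU(-1.22) = max(0, -1.22) = 0.0
result = [2.76, 0.0, 0.0, 0.21, 0.0]

[2.76, 0.0, 0.0, 0.21, 0.0]


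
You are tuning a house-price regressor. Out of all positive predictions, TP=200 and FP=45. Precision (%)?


Precision = TP/(TP+FP)
= 200/(200+45)
= 200/245 = 81.63%

81.63%


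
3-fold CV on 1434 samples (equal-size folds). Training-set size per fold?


Fold size = 1434/3 = 478
Training per fold = 1434 - 478 = 956

956


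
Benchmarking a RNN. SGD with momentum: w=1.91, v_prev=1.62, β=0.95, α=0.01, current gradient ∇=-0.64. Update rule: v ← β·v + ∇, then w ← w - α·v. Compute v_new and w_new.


v_new = 0.95·1.62 - 0.64 = 1.539 - 0.64 = 0.899
w_new = 1.91 - 0.01·0.899 = 1.91 - 0.00899 = 1.90101

v_new=0.899, w_new=1.90101


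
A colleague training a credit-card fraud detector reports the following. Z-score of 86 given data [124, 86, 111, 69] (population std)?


μ = 97.5, σ = 21.3834
z = (86 - 97.5)/21.3834 = -0.5378

-0.5378


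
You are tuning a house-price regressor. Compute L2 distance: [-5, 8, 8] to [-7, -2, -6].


d = √((-5+ 7)² + (8+ 2)² + (8+ 6)²)
  = √(4 + 100 + 196)
  = √300 = 17.3205

17.3205


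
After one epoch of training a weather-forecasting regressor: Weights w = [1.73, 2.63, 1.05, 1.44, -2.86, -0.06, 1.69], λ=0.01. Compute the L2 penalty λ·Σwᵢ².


‖w‖₂² = (1.73)² + (2.63)² + (1.05)² + (1.44)² + (-2.86)² + (-0.06)² + (1.69)²
     = 2.9929 + 6.9169 + 1.1025 + 2.0736 + 8.1796 + 0.0036 + 2.8561
     = 24.1252
λ·‖w‖₂² = 0.01·24.1252 = 0.241252

0.241252


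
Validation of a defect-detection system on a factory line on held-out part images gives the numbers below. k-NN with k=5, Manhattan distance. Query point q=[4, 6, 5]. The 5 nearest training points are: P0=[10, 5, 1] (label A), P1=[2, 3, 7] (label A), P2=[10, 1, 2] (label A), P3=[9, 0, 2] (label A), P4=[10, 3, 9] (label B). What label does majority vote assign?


d(q,P0) = 11  (label A)
d(q,P1) = 7  (label A)
d(q,P2) = 14  (label A)
d(q,P3) = 14  (label A)
d(q,P4) = 13  (label B)
Votes: A=4, B=1
Majority → A

A


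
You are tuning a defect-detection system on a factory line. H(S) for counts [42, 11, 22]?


Probabilities: [42/75, 11/75, 22/75] ≈ [0.56, 0.1467, 0.2933]
H = -((42/75)·log₂(42/75) + (11/75)·log₂(11/75) + (22/75)·log₂(22/75))
  = 1.3936 bits

1.3936 bits


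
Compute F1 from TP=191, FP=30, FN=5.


Precision = 191/221 = 0.8643
Recall = 191/196 = 0.9745
F1 = 2·P·R/(P+R) = 2·TP/(2·TP+FP+FN) = 382/(382+30+5) = 382/417 = 0.9161

0.9161


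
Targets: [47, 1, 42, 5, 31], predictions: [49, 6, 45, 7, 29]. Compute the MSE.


Squared errors: (47-49)²=4, (1-6)²=25, (42-45)²=9, (5-7)²=4, (31-29)²=4
Sum = 46
MSE = 46/5 = 46/5

46/5


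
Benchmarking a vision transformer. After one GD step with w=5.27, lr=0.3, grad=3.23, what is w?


w_new = w - α·∇
= 5.27 - 0.3·3.23
= 5.27 - 0.969
= 4.301

4.301


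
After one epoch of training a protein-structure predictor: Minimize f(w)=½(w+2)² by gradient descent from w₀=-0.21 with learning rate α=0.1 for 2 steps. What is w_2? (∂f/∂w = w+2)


step 1: grad = -0.21+2 = 1.79; w = -0.21 - 0.1·(1.79) = -0.389
step 2: grad = -0.389+2 = 1.611; w = -0.389 - 0.1·(1.611) = -0.5501

-0.5501


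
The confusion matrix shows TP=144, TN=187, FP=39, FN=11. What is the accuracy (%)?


Accuracy = (TP+TN)/(TP+TN+FP+FN)
= (144+187)/(381)
= 331/381 = 86.88%

86.88%


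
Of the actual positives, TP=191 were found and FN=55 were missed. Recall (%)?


Recall = TP/(TP+FN)
= 191/(191+55)
= 191/246 = 77.64%

77.64%


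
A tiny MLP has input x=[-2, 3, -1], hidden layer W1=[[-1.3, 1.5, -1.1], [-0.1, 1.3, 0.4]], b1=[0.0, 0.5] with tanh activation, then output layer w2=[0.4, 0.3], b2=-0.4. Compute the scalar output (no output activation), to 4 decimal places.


z1[0] = (-1.3)·(-2) + (1.5)·(3) + (-1.1)·(-1) + 0.0 = 8.2
z1[1] = (-0.1)·(-2) + (1.3)·(3) + (0.4)·(-1) + 0.5 = 4.2
h = tanh(z1) = [1.0, 0.9996]
output = (0.4)·(1.0) + (0.3)·(0.9996) - 0.4 = 0.2999

0.2999


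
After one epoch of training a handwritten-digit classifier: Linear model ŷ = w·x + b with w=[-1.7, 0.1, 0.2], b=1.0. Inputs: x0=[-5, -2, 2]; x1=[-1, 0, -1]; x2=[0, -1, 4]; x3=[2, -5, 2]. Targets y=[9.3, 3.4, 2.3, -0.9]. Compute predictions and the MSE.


ŷ0 = (-1.7)·(-5) + (0.1)·(-2) + (0.2)·(2) + 1.0 = 9.7
ŷ1 = (-1.7)·(-1) + (0.1)·(0) + (0.2)·(-1) + 1.0 = 2.5
ŷ2 = (-1.7)·(0) + (0.1)·(-1) + (0.2)·(4) + 1.0 = 1.7
ŷ3 = (-1.7)·(2) + (0.1)·(-5) + (0.2)·(2) + 1.0 = -2.5
errors² = [0.16, 0.81, 0.36, 2.56]
MSE = 3.8900/4 = 0.9725

0.9725


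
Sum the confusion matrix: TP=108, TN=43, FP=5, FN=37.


Total = TP + TN + FP + FN
= 108 + 43 + 5 + 37
= 193
(Predicted positive: 113, predicted negative: 80)

193


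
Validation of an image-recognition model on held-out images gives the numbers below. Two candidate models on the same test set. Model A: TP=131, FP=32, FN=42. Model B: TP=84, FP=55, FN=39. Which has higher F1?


Model A: P=131/163=0.8037, R=131/173=0.7572, F1=2PR/(P+R)=2TP/(2TP+FP+FN)=262/336=0.7798
Model B: P=84/139=0.6043, R=84/123=0.6829, F1=2PR/(P+R)=2TP/(2TP+FP+FN)=168/262=0.6412
0.7798 > 0.6412 → Model A

Model A


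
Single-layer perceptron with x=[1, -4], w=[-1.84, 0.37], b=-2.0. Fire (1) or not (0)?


z = (1)·(-1.84) + (-4)·(0.37) - 2.0
  = -5.32
step(z) = 0 (z<0)

0


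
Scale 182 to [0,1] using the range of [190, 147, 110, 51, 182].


min=51, max=190
(182-51)/(190-51) = 131/139 = 0.9424

0.9424


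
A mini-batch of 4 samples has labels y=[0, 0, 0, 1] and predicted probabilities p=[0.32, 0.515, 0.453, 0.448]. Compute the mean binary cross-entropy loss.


L[0] = -ln(1-0.32) = -ln(0.68) = 0.3857
L[1] = -ln(1-0.515) = -ln(0.485) = 0.7236
L[2] = -ln(1-0.453) = -ln(0.547) = 0.6033
L[3] = -ln(0.448) = 0.803
mean = (0.3857 + 0.7236 + 0.6033 + 0.803)/4 = 0.6289

0.6289


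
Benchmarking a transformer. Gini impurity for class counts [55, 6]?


Probabilities: [55/61, 6/61] ≈ [0.9016, 0.0984]
Σpᵢ² = (3025 + 36)/61² = 3061/3721
Gini = 1 - Σpᵢ² = 1 - 3061/3721 = 0.1774

0.1774


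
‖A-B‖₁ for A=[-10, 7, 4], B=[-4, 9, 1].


d = |-10+ 4| + |7-9| + |4-1|
  = 6 + 2 + 3
  = 11

11


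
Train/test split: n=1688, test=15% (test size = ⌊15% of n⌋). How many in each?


Test = ⌊1688·15/100⌋ = 253
Train = 1688 - 253 = 1435

Train: 1435, Test: 253


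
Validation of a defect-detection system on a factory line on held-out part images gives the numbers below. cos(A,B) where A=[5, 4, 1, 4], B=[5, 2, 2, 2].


A·B = 5·5 + 4·2 + 1·2 + 4·2 = 43
‖A‖ = √58 = 7.6158, ‖B‖ = √37 = 6.0828
cos = 43/(√58·√37) = 43/√2146 = 0.9282

0.9282


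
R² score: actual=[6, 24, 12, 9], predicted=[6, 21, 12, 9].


ȳ = 12.75
SS_res = Σ(y-ŷ)² = 9
SS_tot = Σ(y-ȳ)² = 186.75
R² = 1 - SS_res/SS_tot = 1 - 0.0482 = 0.9518

0.9518


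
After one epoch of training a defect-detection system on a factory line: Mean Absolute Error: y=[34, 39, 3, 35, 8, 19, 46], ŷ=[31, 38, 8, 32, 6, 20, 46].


Absolute errors: |34-31|=3, |39-38|=1, |3-8|=5, |35-32|=3, |8-6|=2, |19-20|=1, |46-46|=0
Sum = 15
MAE = 15/7 = 15/7

15/7


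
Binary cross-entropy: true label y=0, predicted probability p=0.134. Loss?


BCE = -[y·ln(p) + (1-y)·ln(1-p)]
= -0 - 1·ln(1-0.134)
= -ln(0.866) = 0.1439

0.1439


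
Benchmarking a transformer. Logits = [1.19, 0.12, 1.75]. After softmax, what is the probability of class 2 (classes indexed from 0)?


Exponentials: e^1.19=3.2871, e^0.12=1.1275, e^1.75=5.7546
Sum = 10.1692
Softmax = [0.3232, 0.1109, 0.5659]
p[2] = 5.7546/10.1692 = 0.5659

0.5659


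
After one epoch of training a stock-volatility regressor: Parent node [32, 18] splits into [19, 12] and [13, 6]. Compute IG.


Parent = [32, 18], H_parent = 0.9427
H_left = 0.9629 (n=31), H_right = 0.8997 (n=19)
H_children = (31/50)·0.9629 + (19/50)·0.8997 = 0.9389
IG = 0.9427 - 0.9389 = 0.0038

0.0038


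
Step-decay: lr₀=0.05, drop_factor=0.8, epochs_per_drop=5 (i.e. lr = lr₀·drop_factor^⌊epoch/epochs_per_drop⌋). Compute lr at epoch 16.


n_drops = ⌊16/5⌋ = 3
lr = 0.05·0.8^3 = 0.05·0.512 = 0.0256

0.0256


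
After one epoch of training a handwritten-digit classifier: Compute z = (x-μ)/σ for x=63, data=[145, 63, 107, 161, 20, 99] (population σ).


μ = 99.1667, σ = 47.5409
z = (63 - 99.1667)/47.5409 = -0.7607

-0.7607


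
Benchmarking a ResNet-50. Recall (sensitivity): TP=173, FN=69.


Recall = TP/(TP+FN)
= 173/(173+69)
= 173/242 = 71.49%

71.49%


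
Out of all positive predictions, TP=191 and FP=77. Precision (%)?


Precision = TP/(TP+FP)
= 191/(191+77)
= 191/268 = 71.27%

71.27%


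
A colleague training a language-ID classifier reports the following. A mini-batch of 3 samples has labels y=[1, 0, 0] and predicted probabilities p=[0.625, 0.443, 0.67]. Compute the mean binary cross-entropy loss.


L[0] = -ln(0.625) = 0.47
L[1] = -ln(1-0.443) = -ln(0.557) = 0.5852
L[2] = -ln(1-0.67) = -ln(0.33) = 1.1087
mean = (0.47 + 0.5852 + 1.1087)/3 = 0.7213

0.7213


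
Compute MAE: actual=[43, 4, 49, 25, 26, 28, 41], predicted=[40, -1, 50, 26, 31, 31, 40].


Absolute errors: |43-40|=3, |4+ 1|=5, |49-50|=1, |25-26|=1, |26-31|=5, |28-31|=3, |41-40|=1
Sum = 19
MAE = 19/7 = 19/7

19/7


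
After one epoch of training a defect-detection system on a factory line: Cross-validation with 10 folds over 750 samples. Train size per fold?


Fold size = 750/10 = 75
Training per fold = 750 - 75 = 675

675
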